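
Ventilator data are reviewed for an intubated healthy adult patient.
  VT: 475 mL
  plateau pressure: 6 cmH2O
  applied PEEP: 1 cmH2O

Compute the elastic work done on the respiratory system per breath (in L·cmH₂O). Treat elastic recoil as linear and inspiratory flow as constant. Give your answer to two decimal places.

Elastic work ≈ ½ × (Pplat − PEEP) × Vt = 0.5 × (6 − 1) × 0.475 L = 0.5 × 5.0 × 0.475 = 1.188 L·cmH2O.

1.19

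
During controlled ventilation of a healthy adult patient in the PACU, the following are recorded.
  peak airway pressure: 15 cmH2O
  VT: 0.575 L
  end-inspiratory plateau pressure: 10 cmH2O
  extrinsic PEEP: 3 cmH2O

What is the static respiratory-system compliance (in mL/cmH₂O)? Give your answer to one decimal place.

82.1

Cstat = Vt / (Pplat − PEEP) = 575 / (10 − 3) = 575 / 7.0 = 82.143 mL/cmH2O.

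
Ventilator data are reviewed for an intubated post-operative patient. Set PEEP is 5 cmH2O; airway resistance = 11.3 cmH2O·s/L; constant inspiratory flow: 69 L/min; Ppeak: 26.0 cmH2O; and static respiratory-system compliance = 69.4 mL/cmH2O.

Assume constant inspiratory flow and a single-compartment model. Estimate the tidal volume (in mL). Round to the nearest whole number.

556

Flow: 69 L/min ÷ 60 = 1.15 L/s.
Equation of motion (constant flow): PIP = Vt/C + R·V̇ + PEEP.
Vt/C = PIP − R·V̇ − PEEP = 26.0 − 12.995 − 5 = 8.005 cmH2O.
Vt = C × 8.005 = 69.4 × 8.005 = 555.55 mL.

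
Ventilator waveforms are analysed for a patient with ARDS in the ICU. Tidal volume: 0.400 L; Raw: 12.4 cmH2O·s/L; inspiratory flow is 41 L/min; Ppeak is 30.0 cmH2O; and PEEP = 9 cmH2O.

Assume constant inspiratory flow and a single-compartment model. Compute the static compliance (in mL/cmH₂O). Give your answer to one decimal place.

31.9

Flow: 41 L/min ÷ 60 = 0.6833 L/s.
Equation of motion (constant flow): PIP = Vt/C + R·V̇ + PEEP.
Vt/C = PIP − R·V̇ − PEEP = 30.0 − 12.4×0.6833 − 9 = 30.0 − 8.473 − 9 = 12.527 cmH2O.
C = Vt / 12.527 = 400 / 12.527 = 31.931 mL/cmH2O.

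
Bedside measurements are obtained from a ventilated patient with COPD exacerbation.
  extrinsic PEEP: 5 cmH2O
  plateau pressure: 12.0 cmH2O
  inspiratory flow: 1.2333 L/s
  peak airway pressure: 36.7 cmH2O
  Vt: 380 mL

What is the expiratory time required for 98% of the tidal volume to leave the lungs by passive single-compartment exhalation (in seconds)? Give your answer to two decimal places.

R = (PIP − Pplat)/V̇ = (36.7 − 12.0) / 1.2333 = 24.7/1.2333 = 20.028 cmH2O·s/L.
C = Vt/(Pplat − PEEP) = 380.0 / (12.0 − 5) = 380.0/7.0 = 54.286 mL/cmH2O.
τ = R × C = 20.028 × 0.05429 L/cmH2O = 1.087 s.
t = −τ·ln(1 − 0.98) = −1.087·ln(0.02) = 4.252 s.

4.25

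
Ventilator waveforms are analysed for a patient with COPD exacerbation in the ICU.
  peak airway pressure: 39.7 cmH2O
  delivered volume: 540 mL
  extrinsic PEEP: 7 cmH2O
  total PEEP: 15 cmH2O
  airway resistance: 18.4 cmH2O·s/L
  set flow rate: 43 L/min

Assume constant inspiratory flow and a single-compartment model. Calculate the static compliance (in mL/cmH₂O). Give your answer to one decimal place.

46.9

Flow: 43 L/min ÷ 60 = 0.7167 L/s.
Total PEEP = 15 cmH2O (set 7 + intrinsic 8); this is the baseline alveolar pressure.
Equation of motion (constant flow): PIP = Vt/C + R·V̇ + PEEP.
Vt/C = PIP − R·V̇ − PEEP = 39.7 − 18.4×0.7167 − 15 = 39.7 − 13.187 − 15 = 11.513 cmH2O.
C = Vt / 11.513 = 540 / 11.513 = 46.904 mL/cmH2O.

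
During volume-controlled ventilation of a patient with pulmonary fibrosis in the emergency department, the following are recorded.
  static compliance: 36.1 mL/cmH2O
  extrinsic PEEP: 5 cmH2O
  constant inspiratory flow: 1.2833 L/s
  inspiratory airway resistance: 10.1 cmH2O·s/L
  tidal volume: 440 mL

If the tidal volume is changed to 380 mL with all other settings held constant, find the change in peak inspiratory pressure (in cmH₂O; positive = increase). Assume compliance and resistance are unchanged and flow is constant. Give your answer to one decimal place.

PIP = Vt/C + R·V̇ + PEEP (constant-flow equation of motion).
Only the elastic term changes: ΔPIP = ΔVt / C = (380 − 440) / 36.1 = -1.662 cmH2O.

-1.7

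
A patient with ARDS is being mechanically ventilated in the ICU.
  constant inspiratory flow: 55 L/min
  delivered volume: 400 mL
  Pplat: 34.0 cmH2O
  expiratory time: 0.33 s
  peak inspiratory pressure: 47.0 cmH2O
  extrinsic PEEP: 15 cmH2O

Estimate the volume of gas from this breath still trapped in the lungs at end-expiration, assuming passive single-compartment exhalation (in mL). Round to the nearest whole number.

132

Flow: 55 L/min ÷ 60 = 0.9167 L/s.
R = (PIP − Pplat)/V̇ = (47.0 − 34.0) / 0.9167 = 13.0/0.9167 = 14.181 cmH2O·s/L.
C = Vt/(Pplat − PEEP) = 400.0 / (34.0 − 15) = 400.0/19.0 = 21.053 mL/cmH2O.
τ = R × C = 14.181 × 0.02105 L/cmH2O = 0.2985 s.
Fraction remaining = e^(−Te/τ) = e^(−0.33/0.2985) = 0.331.
Trapped volume = 400.0 × 0.331 = 132.4 mL.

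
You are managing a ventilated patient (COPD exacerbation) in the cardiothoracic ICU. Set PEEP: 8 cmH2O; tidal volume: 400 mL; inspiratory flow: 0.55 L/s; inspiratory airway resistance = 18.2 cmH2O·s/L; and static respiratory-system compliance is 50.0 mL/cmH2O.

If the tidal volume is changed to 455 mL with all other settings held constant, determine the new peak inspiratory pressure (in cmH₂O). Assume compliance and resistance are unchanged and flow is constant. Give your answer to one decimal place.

PIP = Vt/C + R·V̇ + PEEP (constant-flow equation of motion).
Only the elastic term changes: ΔPIP = ΔVt / C = (455 − 400) / 50.0 = 1.1 cmH2O.
Original PIP = 400/50.0 + 18.2×0.55 + 8 = 26.01 cmH2O; new PIP = 26.01 + (1.1) = 27.11 cmH2O.

27.1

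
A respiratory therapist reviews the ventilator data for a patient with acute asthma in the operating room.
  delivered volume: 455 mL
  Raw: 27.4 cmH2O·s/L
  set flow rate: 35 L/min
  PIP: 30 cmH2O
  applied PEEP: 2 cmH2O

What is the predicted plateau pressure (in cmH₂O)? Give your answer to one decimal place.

Flow: 35 L/min ÷ 60 = 0.5833 L/s.
Pplat = PIP − Raw × flow = 30 − 27.4 × 0.5833 = 30 − 15.982 = 14.018 cmH2O.

14.0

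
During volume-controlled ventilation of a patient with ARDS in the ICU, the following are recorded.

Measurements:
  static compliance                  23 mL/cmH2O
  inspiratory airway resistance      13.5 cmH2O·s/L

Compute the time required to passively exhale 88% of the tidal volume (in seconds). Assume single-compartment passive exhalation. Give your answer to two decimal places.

τ = R × C = 13.5 × 23 mL/cmH2O = 13.5 × 0.023 L/cmH2O = 0.3105 s.
Exhaled fraction f = 1 − e^(−t/τ) → t = −τ·ln(1 − f) = −0.3105·ln(0.12) = 0.6583 s.

0.66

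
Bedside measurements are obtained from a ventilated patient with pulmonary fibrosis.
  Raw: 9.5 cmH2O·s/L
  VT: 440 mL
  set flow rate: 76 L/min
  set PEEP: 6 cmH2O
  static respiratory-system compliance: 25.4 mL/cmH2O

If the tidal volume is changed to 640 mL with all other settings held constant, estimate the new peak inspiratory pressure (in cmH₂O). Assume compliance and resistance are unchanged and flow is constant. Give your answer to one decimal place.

Flow: 76 L/min ÷ 60 = 1.2667 L/s.
PIP = Vt/C + R·V̇ + PEEP (constant-flow equation of motion).
Only the elastic term changes: ΔPIP = ΔVt / C = (640 − 440) / 25.4 = 7.874 cmH2O.
Original PIP = 440/25.4 + 9.5×1.2667 + 6 = 35.356 cmH2O; new PIP = 35.356 + (7.874) = 43.23 cmH2O.

43.2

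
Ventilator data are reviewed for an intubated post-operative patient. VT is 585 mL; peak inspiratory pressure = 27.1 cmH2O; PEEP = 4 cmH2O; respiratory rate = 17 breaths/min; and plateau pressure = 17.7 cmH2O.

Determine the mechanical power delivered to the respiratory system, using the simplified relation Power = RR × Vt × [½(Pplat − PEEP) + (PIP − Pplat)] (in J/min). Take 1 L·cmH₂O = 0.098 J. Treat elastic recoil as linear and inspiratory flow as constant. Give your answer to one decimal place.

15.8

Per-breath work = Vt × [½(Pplat−PEEP) + (PIP−Pplat)] = 0.585 × [0.5×13.7 + 9.4] = 0.585 × 16.25 = 9.506 L·cmH2O.
Power = 17 × 9.506 = 161.6 L·cmH2O/min.
× 0.098 J/(L·cmH2O) → 15.837 J/min.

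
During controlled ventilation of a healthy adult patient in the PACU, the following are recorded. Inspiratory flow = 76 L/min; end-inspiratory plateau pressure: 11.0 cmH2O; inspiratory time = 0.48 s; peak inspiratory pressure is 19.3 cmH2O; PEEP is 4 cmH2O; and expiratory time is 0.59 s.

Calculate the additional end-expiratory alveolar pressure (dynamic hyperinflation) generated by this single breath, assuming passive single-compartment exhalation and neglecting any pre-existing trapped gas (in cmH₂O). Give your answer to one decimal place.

Flow: 76 L/min ÷ 60 = 1.2667 L/s.
Vt = flow × Ti = 1.2667 L/s × 0.48 s × 1000 mL/L = 608.02 mL.
R = (PIP − Pplat)/V̇ = (19.3 − 11.0) / 1.2667 = 8.3/1.2667 = 6.552 cmH2O·s/L.
C = Vt/(Pplat − PEEP) = 608.02 / (11.0 − 4) = 608.02/7.0 = 86.86 mL/cmH2O.
τ = R × C = 6.552 × 0.08686 L/cmH2O = 0.5691 s.
Fraction remaining = e^(−Te/τ) = e^(−0.59/0.5691) = 0.3546; trapped volume = 608.02 × 0.3546 = 215.6 mL.
Additional alveolar pressure from trapping ≈ V_trapped / C = 215.6 / 86.86 = 2.482 cmH2O.

2.5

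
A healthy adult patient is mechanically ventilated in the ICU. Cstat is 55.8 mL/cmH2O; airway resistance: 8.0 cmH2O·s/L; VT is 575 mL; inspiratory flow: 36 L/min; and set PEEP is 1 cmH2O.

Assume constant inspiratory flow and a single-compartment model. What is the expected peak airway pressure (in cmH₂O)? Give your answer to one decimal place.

16.1

Flow: 36 L/min ÷ 60 = 0.6 L/s.
Equation of motion (constant flow): PIP = Vt/C + R·V̇ + PEEP.
PIP = 575/55.8 + 8.0×0.6 + 1 = 10.305 + 4.8 + 1 = 16.105 cmH2O.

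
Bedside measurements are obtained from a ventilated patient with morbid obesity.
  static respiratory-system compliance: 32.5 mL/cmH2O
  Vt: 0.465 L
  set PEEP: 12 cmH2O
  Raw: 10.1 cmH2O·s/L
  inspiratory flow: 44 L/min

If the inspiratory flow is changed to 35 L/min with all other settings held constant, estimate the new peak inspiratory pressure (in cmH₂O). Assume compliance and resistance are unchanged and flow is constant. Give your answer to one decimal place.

Flow: 44 L/min ÷ 60 = 0.7333 L/s.
New flow: 35 L/min ÷ 60 = 0.5833 L/s.
PIP = Vt/C + R·V̇ + PEEP (constant-flow equation of motion).
Only the resistive term changes: ΔPIP = R × ΔV̇ = 10.1 × (0.5833 − 0.7333) = 10.1 × -0.15 = -1.515 cmH2O.
Original PIP = 465/32.5 + 10.1×0.7333 + 12 = 33.714 cmH2O; new PIP = 33.714 + (-1.515) = 32.199 cmH2O.

32.2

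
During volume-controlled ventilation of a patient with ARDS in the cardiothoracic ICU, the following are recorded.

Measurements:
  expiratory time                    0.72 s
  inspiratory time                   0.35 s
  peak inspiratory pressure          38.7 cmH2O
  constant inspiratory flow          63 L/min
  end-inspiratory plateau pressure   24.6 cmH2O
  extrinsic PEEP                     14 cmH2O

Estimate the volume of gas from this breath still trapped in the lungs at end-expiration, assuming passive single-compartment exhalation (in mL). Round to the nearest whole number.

78

Flow: 63 L/min ÷ 60 = 1.05 L/s.
Vt = flow × Ti = 1.05 L/s × 0.35 s × 1000 mL/L = 367.5 mL.
R = (PIP − Pplat)/V̇ = (38.7 − 24.6) / 1.05 = 14.1/1.05 = 13.429 cmH2O·s/L.
C = Vt/(Pplat − PEEP) = 367.5 / (24.6 − 14) = 367.5/10.6 = 34.67 mL/cmH2O.
τ = R × C = 13.429 × 0.03467 L/cmH2O = 0.4656 s.
Fraction remaining = e^(−Te/τ) = e^(−0.72/0.4656) = 0.213.
Trapped volume = 367.5 × 0.213 = 78.278 mL.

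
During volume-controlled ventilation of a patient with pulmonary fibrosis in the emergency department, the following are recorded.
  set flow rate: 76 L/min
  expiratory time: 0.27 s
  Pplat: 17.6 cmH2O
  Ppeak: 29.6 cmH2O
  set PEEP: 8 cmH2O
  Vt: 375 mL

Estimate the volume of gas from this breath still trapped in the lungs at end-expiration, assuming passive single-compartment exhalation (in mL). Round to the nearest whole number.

181

Flow: 76 L/min ÷ 60 = 1.2667 L/s.
R = (PIP − Pplat)/V̇ = (29.6 − 17.6) / 1.2667 = 12.0/1.2667 = 9.473 cmH2O·s/L.
C = Vt/(Pplat − PEEP) = 375.0 / (17.6 − 8) = 375.0/9.6 = 39.063 mL/cmH2O.
τ = R × C = 9.473 × 0.03906 L/cmH2O = 0.37 s.
Fraction remaining = e^(−Te/τ) = e^(−0.27/0.37) = 0.482.
Trapped volume = 375.0 × 0.482 = 180.75 mL.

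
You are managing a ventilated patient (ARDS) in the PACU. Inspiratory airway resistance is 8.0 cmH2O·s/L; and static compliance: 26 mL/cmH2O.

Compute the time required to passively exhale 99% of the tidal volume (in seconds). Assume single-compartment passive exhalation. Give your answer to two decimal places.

0.96

τ = R × C = 8.0 × 26 mL/cmH2O = 8.0 × 0.026 L/cmH2O = 0.208 s.
Exhaled fraction f = 1 − e^(−t/τ) → t = −τ·ln(1 − f) = −0.208·ln(0.01) = 0.9579 s.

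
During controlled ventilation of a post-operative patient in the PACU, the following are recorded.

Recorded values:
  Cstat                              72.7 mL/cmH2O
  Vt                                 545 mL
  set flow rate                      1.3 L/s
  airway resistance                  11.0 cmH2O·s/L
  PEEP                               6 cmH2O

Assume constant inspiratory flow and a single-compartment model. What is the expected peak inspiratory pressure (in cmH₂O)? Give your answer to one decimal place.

Equation of motion (constant flow): PIP = Vt/C + R·V̇ + PEEP.
PIP = 545/72.7 + 11.0×1.3 + 6 = 7.497 + 14.3 + 6 = 27.797 cmH2O.

27.8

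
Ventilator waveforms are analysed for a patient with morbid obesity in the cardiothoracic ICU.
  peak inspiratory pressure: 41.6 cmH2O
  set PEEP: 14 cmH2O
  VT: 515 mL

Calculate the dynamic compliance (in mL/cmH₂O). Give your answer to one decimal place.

Dynamic compliance = Vt / (PIP − PEEP) = 515 / (41.6 − 14) = 515 / 27.6 = 18.659 mL/cmH2O.

18.7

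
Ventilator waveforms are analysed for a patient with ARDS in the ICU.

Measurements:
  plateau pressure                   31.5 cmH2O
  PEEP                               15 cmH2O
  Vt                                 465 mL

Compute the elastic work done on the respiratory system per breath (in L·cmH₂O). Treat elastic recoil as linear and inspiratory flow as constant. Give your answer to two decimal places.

Elastic work ≈ ½ × (Pplat − PEEP) × Vt = 0.5 × (31.5 − 15) × 0.465 L = 0.5 × 16.5 × 0.465 = 3.836 L·cmH2O.

3.84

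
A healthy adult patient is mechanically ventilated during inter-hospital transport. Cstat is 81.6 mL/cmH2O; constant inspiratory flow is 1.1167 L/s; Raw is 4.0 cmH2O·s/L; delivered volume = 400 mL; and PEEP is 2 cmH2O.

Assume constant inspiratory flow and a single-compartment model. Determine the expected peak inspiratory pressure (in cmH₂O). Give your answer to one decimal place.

11.4

Equation of motion (constant flow): PIP = Vt/C + R·V̇ + PEEP.
PIP = 400/81.6 + 4.0×1.1167 + 2 = 4.902 + 4.467 + 2 = 11.369 cmH2O.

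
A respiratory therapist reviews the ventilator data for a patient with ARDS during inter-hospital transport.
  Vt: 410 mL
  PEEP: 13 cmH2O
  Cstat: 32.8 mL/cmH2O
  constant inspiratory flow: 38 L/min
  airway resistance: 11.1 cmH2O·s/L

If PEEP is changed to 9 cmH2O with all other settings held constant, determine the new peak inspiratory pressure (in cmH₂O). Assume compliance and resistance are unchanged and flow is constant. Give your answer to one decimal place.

Flow: 38 L/min ÷ 60 = 0.6333 L/s.
PIP = Vt/C + R·V̇ + PEEP (constant-flow equation of motion).
Only the baseline term changes: ΔPIP = ΔPEEP = 9 − 13 = -4.0 cmH2O.
Original PIP = 410/32.8 + 11.1×0.6333 + 13 = 32.53 cmH2O; new PIP = 32.53 + (-4.0) = 28.53 cmH2O.

28.5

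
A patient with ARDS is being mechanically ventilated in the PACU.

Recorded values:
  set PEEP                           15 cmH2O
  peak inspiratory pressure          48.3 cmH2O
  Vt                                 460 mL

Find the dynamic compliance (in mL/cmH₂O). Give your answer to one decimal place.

Dynamic compliance = Vt / (PIP − PEEP) = 460 / (48.3 − 15) = 460 / 33.3 = 13.814 mL/cmH2O.

13.8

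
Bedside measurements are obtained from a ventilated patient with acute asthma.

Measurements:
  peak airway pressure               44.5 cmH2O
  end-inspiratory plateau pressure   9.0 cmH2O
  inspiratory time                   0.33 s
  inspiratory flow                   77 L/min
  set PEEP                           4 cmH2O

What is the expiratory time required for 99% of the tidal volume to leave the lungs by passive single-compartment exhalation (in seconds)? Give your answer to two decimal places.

Flow: 77 L/min ÷ 60 = 1.2833 L/s.
Vt = flow × Ti = 1.2833 L/s × 0.33 s × 1000 mL/L = 423.49 mL.
R = (PIP − Pplat)/V̇ = (44.5 − 9.0) / 1.2833 = 35.5/1.2833 = 27.663 cmH2O·s/L.
C = Vt/(Pplat − PEEP) = 423.49 / (9.0 − 4) = 423.49/5.0 = 84.698 mL/cmH2O.
τ = R × C = 27.663 × 0.0847 L/cmH2O = 2.343 s.
t = −τ·ln(1 − 0.99) = −2.343·ln(0.01) = 10.79 s.

10.79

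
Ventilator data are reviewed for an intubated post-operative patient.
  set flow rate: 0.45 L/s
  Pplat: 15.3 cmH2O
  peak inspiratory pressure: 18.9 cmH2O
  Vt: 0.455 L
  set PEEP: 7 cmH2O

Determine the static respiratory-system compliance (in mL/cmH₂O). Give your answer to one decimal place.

Cstat = Vt / (Pplat − PEEP) = 455 / (15.3 − 7) = 455 / 8.3 = 54.819 mL/cmH2O.

54.8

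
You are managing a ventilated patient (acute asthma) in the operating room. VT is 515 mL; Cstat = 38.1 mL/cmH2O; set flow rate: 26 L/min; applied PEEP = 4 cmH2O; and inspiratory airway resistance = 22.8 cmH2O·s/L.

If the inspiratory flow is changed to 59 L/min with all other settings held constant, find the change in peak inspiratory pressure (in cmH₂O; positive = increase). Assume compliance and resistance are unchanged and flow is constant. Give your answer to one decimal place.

Flow: 26 L/min ÷ 60 = 0.4333 L/s.
New flow: 59 L/min ÷ 60 = 0.9833 L/s.
PIP = Vt/C + R·V̇ + PEEP (constant-flow equation of motion).
Only the resistive term changes: ΔPIP = R × ΔV̇ = 22.8 × (0.9833 − 0.4333) = 22.8 × 0.55 = 12.54 cmH2O.

12.5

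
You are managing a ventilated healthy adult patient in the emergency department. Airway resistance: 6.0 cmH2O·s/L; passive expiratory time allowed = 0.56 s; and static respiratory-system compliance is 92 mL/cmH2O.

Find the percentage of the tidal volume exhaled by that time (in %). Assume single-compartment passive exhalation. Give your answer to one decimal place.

63.7

τ = R × C = 6.0 × 92 mL/cmH2O = 6.0 × 0.092 L/cmH2O = 0.552 s.
Passive exhalation: V(t)/V₀ = e^(−t/τ) = e^(−0.56/0.552) = 0.3626.
Fraction exhaled = 1 − 0.3626 = 0.6374 → 63.74%.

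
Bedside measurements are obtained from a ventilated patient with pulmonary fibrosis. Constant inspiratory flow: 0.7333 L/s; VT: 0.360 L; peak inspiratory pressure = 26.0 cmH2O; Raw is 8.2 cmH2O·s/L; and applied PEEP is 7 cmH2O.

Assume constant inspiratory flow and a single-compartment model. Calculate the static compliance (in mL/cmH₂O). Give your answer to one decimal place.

Equation of motion (constant flow): PIP = Vt/C + R·V̇ + PEEP.
Vt/C = PIP − R·V̇ − PEEP = 26.0 − 8.2×0.7333 − 7 = 26.0 − 6.013 − 7 = 12.987 cmH2O.
C = Vt / 12.987 = 360 / 12.987 = 27.72 mL/cmH2O.

27.7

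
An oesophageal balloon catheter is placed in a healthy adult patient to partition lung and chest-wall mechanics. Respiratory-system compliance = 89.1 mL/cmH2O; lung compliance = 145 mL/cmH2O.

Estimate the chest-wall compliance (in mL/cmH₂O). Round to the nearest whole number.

1/Ccw = 1/Crs − 1/CL.
1/Ccw = 1/89.1 − 1/145 = 0.004327.
Ccw = 231.11 mL/cmH2O.

231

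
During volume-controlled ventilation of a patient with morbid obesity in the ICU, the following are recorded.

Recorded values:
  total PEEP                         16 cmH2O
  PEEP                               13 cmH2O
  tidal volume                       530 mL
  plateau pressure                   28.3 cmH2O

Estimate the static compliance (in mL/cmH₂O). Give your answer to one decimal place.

43.1

End-expiratory occlusion gives total PEEP = 16 cmH2O (intrinsic PEEP = 16 − 13 = 3). Use total PEEP for the elastic gradient.
Cstat = Vt / (Pplat − PEEPtotal) = 530 / (28.3 − 16) = 530 / 12.3 = 43.089 mL/cmH2O.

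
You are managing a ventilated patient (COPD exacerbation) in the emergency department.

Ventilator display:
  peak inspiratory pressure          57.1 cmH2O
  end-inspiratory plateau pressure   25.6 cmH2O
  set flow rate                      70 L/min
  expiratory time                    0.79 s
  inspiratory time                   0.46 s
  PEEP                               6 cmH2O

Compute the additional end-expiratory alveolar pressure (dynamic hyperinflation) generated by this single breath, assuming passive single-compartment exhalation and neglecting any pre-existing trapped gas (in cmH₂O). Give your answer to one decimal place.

6.7

Flow: 70 L/min ÷ 60 = 1.1667 L/s.
Vt = flow × Ti = 1.1667 L/s × 0.46 s × 1000 mL/L = 536.68 mL.
R = (PIP − Pplat)/V̇ = (57.1 − 25.6) / 1.1667 = 31.5/1.1667 = 26.999 cmH2O·s/L.
C = Vt/(Pplat − PEEP) = 536.68 / (25.6 − 6) = 536.68/19.6 = 27.382 mL/cmH2O.
τ = R × C = 26.999 × 0.02738 L/cmH2O = 0.7392 s.
Fraction remaining = e^(−Te/τ) = e^(−0.79/0.7392) = 0.3434; trapped volume = 536.68 × 0.3434 = 184.3 mL.
Additional alveolar pressure from trapping ≈ V_trapped / C = 184.3 / 27.382 = 6.731 cmH2O.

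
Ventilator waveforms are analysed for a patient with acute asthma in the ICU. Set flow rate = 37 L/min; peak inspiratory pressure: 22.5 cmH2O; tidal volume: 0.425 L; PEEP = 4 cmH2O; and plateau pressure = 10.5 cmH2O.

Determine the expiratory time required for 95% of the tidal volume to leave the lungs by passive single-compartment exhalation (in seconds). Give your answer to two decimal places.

3.81

Flow: 37 L/min ÷ 60 = 0.6167 L/s.
R = (PIP − Pplat)/V̇ = (22.5 − 10.5) / 0.6167 = 12.0/0.6167 = 19.458 cmH2O·s/L.
C = Vt/(Pplat − PEEP) = 425.0 / (10.5 − 4) = 425.0/6.5 = 65.385 mL/cmH2O.
τ = R × C = 19.458 × 0.06539 L/cmH2O = 1.272 s.
t = −τ·ln(1 − 0.95) = −1.272·ln(0.05) = 3.811 s.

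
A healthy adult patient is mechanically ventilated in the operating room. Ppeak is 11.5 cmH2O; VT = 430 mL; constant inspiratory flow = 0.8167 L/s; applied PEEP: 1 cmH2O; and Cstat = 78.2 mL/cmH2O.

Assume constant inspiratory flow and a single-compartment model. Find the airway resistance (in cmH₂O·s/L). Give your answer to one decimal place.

6.1

Equation of motion (constant flow): PIP = Vt/C + R·V̇ + PEEP.
R·V̇ = PIP − Vt/C − PEEP = 11.5 − 430/78.2 − 1 = 11.5 − 5.499 − 1 = 5.001 cmH2O.
R = 5.001 / 0.8167 = 6.123 cmH2O·s/L.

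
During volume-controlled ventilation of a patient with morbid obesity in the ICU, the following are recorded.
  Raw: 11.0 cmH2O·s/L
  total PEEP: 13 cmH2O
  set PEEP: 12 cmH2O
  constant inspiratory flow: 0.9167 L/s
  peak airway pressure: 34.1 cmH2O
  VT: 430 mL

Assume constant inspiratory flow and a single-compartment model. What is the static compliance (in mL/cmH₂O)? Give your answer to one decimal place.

Total PEEP = 13 cmH2O (set 12 + intrinsic 1); this is the baseline alveolar pressure.
Equation of motion (constant flow): PIP = Vt/C + R·V̇ + PEEP.
Vt/C = PIP − R·V̇ − PEEP = 34.1 − 11.0×0.9167 − 13 = 34.1 − 10.084 − 13 = 11.016 cmH2O.
C = Vt / 11.016 = 430 / 11.016 = 39.034 mL/cmH2O.

39.0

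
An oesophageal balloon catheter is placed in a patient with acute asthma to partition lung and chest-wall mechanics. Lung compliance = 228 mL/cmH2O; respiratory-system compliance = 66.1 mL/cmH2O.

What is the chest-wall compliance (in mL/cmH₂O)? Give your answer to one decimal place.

93.1

1/Ccw = 1/Crs − 1/CL.
1/Ccw = 1/66.1 − 1/228 = 0.01074.
Ccw = 93.11 mL/cmH2O.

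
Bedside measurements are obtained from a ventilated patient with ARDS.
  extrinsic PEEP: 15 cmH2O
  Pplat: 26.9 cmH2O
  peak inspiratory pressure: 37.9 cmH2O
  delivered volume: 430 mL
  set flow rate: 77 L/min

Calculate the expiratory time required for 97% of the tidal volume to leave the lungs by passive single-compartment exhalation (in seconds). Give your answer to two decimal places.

Flow: 77 L/min ÷ 60 = 1.2833 L/s.
R = (PIP − Pplat)/V̇ = (37.9 − 26.9) / 1.2833 = 11.0/1.2833 = 8.572 cmH2O·s/L.
C = Vt/(Pplat − PEEP) = 430.0 / (26.9 − 15) = 430.0/11.9 = 36.134 mL/cmH2O.
τ = R × C = 8.572 × 0.03613 L/cmH2O = 0.3097 s.
t = −τ·ln(1 − 0.97) = −0.3097·ln(0.03) = 1.086 s.

1.09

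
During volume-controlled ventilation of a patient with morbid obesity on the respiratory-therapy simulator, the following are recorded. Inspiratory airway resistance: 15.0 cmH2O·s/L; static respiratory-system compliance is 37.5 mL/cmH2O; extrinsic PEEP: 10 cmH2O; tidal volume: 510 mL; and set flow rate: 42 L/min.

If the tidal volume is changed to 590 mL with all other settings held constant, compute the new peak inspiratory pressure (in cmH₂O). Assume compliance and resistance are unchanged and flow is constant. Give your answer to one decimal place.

36.2

Flow: 42 L/min ÷ 60 = 0.7 L/s.
PIP = Vt/C + R·V̇ + PEEP (constant-flow equation of motion).
Only the elastic term changes: ΔPIP = ΔVt / C = (590 − 510) / 37.5 = 2.133 cmH2O.
Original PIP = 510/37.5 + 15.0×0.7 + 10 = 34.1 cmH2O; new PIP = 34.1 + (2.133) = 36.233 cmH2O.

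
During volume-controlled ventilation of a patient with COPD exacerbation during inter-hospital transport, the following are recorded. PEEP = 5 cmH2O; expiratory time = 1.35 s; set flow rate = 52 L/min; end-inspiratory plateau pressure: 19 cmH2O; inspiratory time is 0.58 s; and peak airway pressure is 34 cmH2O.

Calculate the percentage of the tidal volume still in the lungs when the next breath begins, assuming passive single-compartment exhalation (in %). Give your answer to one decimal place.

11.4

Flow: 52 L/min ÷ 60 = 0.8667 L/s.
Vt = flow × Ti = 0.8667 L/s × 0.58 s × 1000 mL/L = 502.69 mL.
R = (PIP − Pplat)/V̇ = (34 − 19) / 0.8667 = 15.0/0.8667 = 17.307 cmH2O·s/L.
C = Vt/(Pplat − PEEP) = 502.69 / (19 − 5) = 502.69/14.0 = 35.906 mL/cmH2O.
τ = R × C = 17.307 × 0.03591 L/cmH2O = 0.6215 s.
Fraction remaining at end-expiration = e^(−Te/τ) = e^(−1.35/0.6215) = 0.1139 → 11.39%.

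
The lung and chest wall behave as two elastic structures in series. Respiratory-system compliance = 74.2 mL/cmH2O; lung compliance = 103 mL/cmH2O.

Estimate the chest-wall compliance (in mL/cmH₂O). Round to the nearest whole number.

265

1/Ccw = 1/Crs − 1/CL.
1/Ccw = 1/74.2 − 1/103 = 0.003768.
Ccw = 265.39 mL/cmH2O.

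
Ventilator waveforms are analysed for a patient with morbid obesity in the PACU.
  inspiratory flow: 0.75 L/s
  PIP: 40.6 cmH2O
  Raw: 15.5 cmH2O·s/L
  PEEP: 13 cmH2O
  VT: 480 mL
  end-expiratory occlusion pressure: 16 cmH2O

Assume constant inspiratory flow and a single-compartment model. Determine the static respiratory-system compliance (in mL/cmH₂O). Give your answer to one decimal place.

Total PEEP = 16 cmH2O (set 13 + intrinsic 3); this is the baseline alveolar pressure.
Equation of motion (constant flow): PIP = Vt/C + R·V̇ + PEEP.
Vt/C = PIP − R·V̇ − PEEP = 40.6 − 15.5×0.75 − 16 = 40.6 − 11.625 − 16 = 12.975 cmH2O.
C = Vt / 12.975 = 480 / 12.975 = 36.994 mL/cmH2O.

37.0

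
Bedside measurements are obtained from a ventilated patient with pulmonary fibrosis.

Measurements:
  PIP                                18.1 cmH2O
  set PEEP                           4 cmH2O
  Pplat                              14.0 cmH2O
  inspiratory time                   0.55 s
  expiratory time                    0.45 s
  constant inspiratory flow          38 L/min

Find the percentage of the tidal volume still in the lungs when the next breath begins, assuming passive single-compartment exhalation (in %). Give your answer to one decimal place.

13.6

Flow: 38 L/min ÷ 60 = 0.6333 L/s.
Vt = flow × Ti = 0.6333 L/s × 0.55 s × 1000 mL/L = 348.32 mL.
R = (PIP − Pplat)/V̇ = (18.1 − 14.0) / 0.6333 = 4.1/0.6333 = 6.474 cmH2O·s/L.
C = Vt/(Pplat − PEEP) = 348.32 / (14.0 − 4) = 348.32/10.0 = 34.832 mL/cmH2O.
τ = R × C = 6.474 × 0.03483 L/cmH2O = 0.2255 s.
Fraction remaining at end-expiration = e^(−Te/τ) = e^(−0.45/0.2255) = 0.1359 → 13.59%.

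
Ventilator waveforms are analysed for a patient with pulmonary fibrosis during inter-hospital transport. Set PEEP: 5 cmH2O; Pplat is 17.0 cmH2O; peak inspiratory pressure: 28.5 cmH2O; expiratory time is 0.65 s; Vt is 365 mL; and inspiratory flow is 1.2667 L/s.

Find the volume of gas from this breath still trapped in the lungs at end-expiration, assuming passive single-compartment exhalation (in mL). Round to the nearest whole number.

35

R = (PIP − Pplat)/V̇ = (28.5 − 17.0) / 1.2667 = 11.5/1.2667 = 9.079 cmH2O·s/L.
C = Vt/(Pplat − PEEP) = 365.0 / (17.0 − 5) = 365.0/12.0 = 30.417 mL/cmH2O.
τ = R × C = 9.079 × 0.03042 L/cmH2O = 0.2762 s.
Fraction remaining = e^(−Te/τ) = e^(−0.65/0.2762) = 0.09505.
Trapped volume = 365.0 × 0.09505 = 34.693 mL.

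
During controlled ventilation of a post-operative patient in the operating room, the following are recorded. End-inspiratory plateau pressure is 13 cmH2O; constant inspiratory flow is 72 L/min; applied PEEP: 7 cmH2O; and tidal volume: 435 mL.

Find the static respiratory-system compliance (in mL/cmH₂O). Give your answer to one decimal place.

72.5

Cstat = Vt / (Pplat − PEEP) = 435 / (13 − 7) = 435 / 6.0 = 72.5 mL/cmH2O.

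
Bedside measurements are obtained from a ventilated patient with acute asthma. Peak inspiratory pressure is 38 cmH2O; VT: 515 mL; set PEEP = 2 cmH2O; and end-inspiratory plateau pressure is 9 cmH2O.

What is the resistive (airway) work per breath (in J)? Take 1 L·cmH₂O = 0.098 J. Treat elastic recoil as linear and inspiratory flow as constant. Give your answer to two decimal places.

1.46

With constant inspiratory flow the resistive pressure is constant at PIP − Pplat = 38 − 9 = 29.0 cmH2O, so resistive work = 29.0 × 0.515 = 14.935 L·cmH2O.
× 0.098 J/(L·cmH2O) → 1.464 J.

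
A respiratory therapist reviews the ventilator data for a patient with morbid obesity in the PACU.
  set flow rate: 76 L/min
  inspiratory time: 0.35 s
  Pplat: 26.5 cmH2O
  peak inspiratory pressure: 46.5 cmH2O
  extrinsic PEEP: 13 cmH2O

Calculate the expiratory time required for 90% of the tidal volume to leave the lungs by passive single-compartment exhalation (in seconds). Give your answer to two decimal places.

Flow: 76 L/min ÷ 60 = 1.2667 L/s.
Vt = flow × Ti = 1.2667 L/s × 0.35 s × 1000 mL/L = 443.35 mL.
R = (PIP − Pplat)/V̇ = (46.5 − 26.5) / 1.2667 = 20.0/1.2667 = 15.789 cmH2O·s/L.
C = Vt/(Pplat − PEEP) = 443.35 / (26.5 − 13) = 443.35/13.5 = 32.841 mL/cmH2O.
τ = R × C = 15.789 × 0.03284 L/cmH2O = 0.5185 s.
t = −τ·ln(1 − 0.90) = −0.5185·ln(0.1) = 1.194 s.

1.19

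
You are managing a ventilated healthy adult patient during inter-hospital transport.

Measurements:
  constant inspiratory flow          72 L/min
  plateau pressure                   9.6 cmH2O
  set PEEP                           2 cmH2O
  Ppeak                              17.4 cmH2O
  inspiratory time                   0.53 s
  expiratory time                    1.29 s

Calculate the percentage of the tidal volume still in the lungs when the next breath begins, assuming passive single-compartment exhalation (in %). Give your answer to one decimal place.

Flow: 72 L/min ÷ 60 = 1.2 L/s.
Vt = flow × Ti = 1.2 L/s × 0.53 s × 1000 mL/L = 636.0 mL.
R = (PIP − Pplat)/V̇ = (17.4 − 9.6) / 1.2 = 7.8/1.2 = 6.5 cmH2O·s/L.
C = Vt/(Pplat − PEEP) = 636.0 / (9.6 − 2) = 636.0/7.6 = 83.684 mL/cmH2O.
τ = R × C = 6.5 × 0.08368 L/cmH2O = 0.5439 s.
Fraction remaining at end-expiration = e^(−Te/τ) = e^(−1.29/0.5439) = 0.09332 → 9.332%.

9.3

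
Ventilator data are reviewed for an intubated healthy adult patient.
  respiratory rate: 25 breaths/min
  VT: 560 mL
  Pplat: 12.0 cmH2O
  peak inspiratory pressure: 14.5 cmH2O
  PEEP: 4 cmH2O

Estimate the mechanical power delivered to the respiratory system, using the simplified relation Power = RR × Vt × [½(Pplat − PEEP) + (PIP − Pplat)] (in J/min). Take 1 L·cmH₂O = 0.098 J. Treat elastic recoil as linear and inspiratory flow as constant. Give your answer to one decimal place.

8.9

Per-breath work = Vt × [½(Pplat−PEEP) + (PIP−Pplat)] = 0.560 × [0.5×8.0 + 2.5] = 0.560 × 6.5 = 3.64 L·cmH2O.
Power = 25 × 3.64 = 91.0 L·cmH2O/min.
× 0.098 J/(L·cmH2O) → 8.918 J/min.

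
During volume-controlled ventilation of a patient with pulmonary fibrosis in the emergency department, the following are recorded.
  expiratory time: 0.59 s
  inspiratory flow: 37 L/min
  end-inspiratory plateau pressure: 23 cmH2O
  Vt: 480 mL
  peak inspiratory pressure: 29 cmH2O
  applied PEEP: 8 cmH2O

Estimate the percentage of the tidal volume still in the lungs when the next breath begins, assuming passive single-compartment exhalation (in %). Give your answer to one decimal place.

15.0

Flow: 37 L/min ÷ 60 = 0.6167 L/s.
R = (PIP − Pplat)/V̇ = (29 − 23) / 0.6167 = 6.0/0.6167 = 9.729 cmH2O·s/L.
C = Vt/(Pplat − PEEP) = 480.0 / (23 − 8) = 480.0/15.0 = 32.0 mL/cmH2O.
τ = R × C = 9.729 × 0.032 L/cmH2O = 0.3113 s.
Fraction remaining at end-expiration = e^(−Te/τ) = e^(−0.59/0.3113) = 0.1503 → 15.03%.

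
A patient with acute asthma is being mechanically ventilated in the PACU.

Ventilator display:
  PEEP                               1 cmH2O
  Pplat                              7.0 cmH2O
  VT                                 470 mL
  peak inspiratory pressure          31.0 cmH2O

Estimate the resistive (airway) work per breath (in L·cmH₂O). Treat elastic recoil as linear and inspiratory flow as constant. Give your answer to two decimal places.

11.28

With constant inspiratory flow the resistive pressure is constant at PIP − Pplat = 31.0 − 7.0 = 24.0 cmH2O, so resistive work = 24.0 × 0.470 = 11.28 L·cmH2O.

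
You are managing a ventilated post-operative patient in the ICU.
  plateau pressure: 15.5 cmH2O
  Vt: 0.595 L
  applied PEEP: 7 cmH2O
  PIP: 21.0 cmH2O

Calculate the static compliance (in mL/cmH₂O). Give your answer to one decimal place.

70.0

Cstat = Vt / (Pplat − PEEP) = 595 / (15.5 − 7) = 595 / 8.5 = 70.0 mL/cmH2O.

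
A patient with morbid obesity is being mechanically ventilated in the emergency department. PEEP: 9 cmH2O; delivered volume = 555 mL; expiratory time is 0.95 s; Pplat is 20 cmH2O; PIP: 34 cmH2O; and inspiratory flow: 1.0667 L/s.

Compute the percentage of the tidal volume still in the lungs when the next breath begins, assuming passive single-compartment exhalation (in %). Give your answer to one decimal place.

23.8

R = (PIP − Pplat)/V̇ = (34 − 20) / 1.0667 = 14.0/1.0667 = 13.125 cmH2O·s/L.
C = Vt/(Pplat − PEEP) = 555.0 / (20 − 9) = 555.0/11.0 = 50.455 mL/cmH2O.
τ = R × C = 13.125 × 0.05046 L/cmH2O = 0.6623 s.
Fraction remaining at end-expiration = e^(−Te/τ) = e^(−0.95/0.6623) = 0.2383 → 23.83%.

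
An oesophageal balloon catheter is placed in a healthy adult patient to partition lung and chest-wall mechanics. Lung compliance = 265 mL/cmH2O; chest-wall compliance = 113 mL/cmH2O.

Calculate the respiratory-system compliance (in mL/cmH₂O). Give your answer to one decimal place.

Lung and chest wall are elastances in series: 1/Crs = 1/CL + 1/Ccw.
1/Crs = 1/265 + 1/113 = 0.01262.
Crs = 79.239 mL/cmH2O.

79.2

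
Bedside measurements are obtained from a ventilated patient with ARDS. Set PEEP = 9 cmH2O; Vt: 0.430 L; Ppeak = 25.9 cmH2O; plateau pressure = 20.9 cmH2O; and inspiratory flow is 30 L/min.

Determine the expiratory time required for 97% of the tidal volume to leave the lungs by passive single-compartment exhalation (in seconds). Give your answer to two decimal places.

1.27

Flow: 30 L/min ÷ 60 = 0.5 L/s.
R = (PIP − Pplat)/V̇ = (25.9 − 20.9) / 0.5 = 5.0/0.5 = 10.0 cmH2O·s/L.
C = Vt/(Pplat − PEEP) = 430.0 / (20.9 − 9) = 430.0/11.9 = 36.134 mL/cmH2O.
τ = R × C = 10.0 × 0.03613 L/cmH2O = 0.3613 s.
t = −τ·ln(1 − 0.97) = −0.3613·ln(0.03) = 1.267 s.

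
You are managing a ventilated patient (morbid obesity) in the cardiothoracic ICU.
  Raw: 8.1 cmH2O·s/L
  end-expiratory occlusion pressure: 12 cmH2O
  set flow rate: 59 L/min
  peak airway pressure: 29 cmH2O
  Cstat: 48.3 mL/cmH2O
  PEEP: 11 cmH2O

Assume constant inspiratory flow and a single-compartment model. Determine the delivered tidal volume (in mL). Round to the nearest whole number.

436

Flow: 59 L/min ÷ 60 = 0.9833 L/s.
Total PEEP = 12 cmH2O (set 11 + intrinsic 1); this is the baseline alveolar pressure.
Equation of motion (constant flow): PIP = Vt/C + R·V̇ + PEEP.
Vt/C = PIP − R·V̇ − PEEP = 29 − 7.965 − 12 = 9.035 cmH2O.
Vt = C × 9.035 = 48.3 × 9.035 = 436.39 mL.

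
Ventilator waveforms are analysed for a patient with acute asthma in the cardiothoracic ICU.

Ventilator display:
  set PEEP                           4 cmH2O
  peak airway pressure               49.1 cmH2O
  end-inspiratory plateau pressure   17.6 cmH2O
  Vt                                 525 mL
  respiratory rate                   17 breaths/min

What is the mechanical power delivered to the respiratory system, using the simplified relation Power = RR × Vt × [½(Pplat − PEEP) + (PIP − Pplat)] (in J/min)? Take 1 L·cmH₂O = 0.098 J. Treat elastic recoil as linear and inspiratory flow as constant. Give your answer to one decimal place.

33.5

Per-breath work = Vt × [½(Pplat−PEEP) + (PIP−Pplat)] = 0.525 × [0.5×13.6 + 31.5] = 0.525 × 38.3 = 20.108 L·cmH2O.
Power = 17 × 20.108 = 341.84 L·cmH2O/min.
× 0.098 J/(L·cmH2O) → 33.5 J/min.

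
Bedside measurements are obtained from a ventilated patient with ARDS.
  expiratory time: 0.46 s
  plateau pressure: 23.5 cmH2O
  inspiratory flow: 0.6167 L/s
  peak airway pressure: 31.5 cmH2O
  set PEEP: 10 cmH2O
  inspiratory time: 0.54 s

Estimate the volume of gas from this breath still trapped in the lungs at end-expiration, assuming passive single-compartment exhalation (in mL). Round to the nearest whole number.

Vt = flow × Ti = 0.6167 L/s × 0.54 s × 1000 mL/L = 333.02 mL.
R = (PIP − Pplat)/V̇ = (31.5 − 23.5) / 0.6167 = 8.0/0.6167 = 12.972 cmH2O·s/L.
C = Vt/(Pplat − PEEP) = 333.02 / (23.5 − 10) = 333.02/13.5 = 24.668 mL/cmH2O.
τ = R × C = 12.972 × 0.02467 L/cmH2O = 0.32 s.
Fraction remaining = e^(−Te/τ) = e^(−0.46/0.32) = 0.2375.
Trapped volume = 333.02 × 0.2375 = 79.092 mL.

79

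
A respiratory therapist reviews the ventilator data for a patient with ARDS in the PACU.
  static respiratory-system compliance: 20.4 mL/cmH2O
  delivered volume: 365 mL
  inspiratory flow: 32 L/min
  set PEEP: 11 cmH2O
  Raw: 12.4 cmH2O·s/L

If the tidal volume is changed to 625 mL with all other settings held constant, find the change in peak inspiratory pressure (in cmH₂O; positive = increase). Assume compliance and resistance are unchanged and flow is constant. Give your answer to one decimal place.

PIP = Vt/C + R·V̇ + PEEP (constant-flow equation of motion).
Only the elastic term changes: ΔPIP = ΔVt / C = (625 − 365) / 20.4 = 12.745 cmH2O.

12.7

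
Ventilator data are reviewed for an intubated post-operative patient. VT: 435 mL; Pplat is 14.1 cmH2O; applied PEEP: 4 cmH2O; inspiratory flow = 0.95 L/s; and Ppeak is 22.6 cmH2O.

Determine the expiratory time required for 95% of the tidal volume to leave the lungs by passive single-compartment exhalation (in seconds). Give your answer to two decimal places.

1.15

R = (PIP − Pplat)/V̇ = (22.6 − 14.1) / 0.95 = 8.5/0.95 = 8.947 cmH2O·s/L.
C = Vt/(Pplat − PEEP) = 435.0 / (14.1 − 4) = 435.0/10.1 = 43.069 mL/cmH2O.
τ = R × C = 8.947 × 0.04307 L/cmH2O = 0.3853 s.
t = −τ·ln(1 − 0.95) = −0.3853·ln(0.05) = 1.154 s.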